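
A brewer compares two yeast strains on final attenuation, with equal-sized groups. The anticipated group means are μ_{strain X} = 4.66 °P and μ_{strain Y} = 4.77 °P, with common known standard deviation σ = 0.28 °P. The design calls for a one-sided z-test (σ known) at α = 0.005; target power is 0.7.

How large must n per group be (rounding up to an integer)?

n = 125 per group

Standardized effect: d = |μ_{strain X} − μ_{strain Y}| / σ = |4.66 − 4.77| / 0.28 = 0.3929
For power 0.7 need Φ(δ − z_{0.005}) = 0.7, so δ = z_{0.005} + z_{0.30} = 2.576 + 0.524 = 3.100.
δ = d·√(n/2) ⇒ n = 2(δ/d)² = 2 × (3.100 / 0.3929)² = 124.55.
Round up to the next whole unit.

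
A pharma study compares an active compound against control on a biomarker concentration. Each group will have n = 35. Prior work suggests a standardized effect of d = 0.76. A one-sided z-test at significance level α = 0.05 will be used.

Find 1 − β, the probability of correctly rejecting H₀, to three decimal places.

Noncentrality parameter: λ = d·√(n/2) = 0.76 × √(35/2) = 3.1793
Critical value for a one-sided test at α = 0.05: z_α = 1.645.
Power = Φ(λ − 1.645) = Φ(1.534) = 0.9375.

Power ≈ 0.938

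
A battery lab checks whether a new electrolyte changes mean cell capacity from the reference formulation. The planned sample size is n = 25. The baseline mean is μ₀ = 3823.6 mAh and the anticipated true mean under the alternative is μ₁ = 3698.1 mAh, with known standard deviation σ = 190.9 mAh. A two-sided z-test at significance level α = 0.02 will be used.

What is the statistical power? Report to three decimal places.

Power ≈ 0.832

Standardized effect: d = |μ₁ − μ₀| / σ = |3698.1 − 3823.6| / 190.9 = 0.6574
Noncentrality parameter: δ = d·√n = 0.6574 × √25 = 3.2871
Critical value for a two-sided test at α = 0.02: z_{α/2} = 2.326.
Power = Φ(δ − 2.326) + Φ(−δ − 2.326) = Φ(0.961) + Φ(-5.613) = 0.8317 + 0.0000 = 0.8317.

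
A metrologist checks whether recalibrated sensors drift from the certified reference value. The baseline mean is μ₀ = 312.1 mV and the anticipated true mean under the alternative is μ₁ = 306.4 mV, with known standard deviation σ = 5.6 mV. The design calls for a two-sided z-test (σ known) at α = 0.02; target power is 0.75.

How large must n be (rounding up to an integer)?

Standardized effect: d = |μ₁ − μ₀| / σ = |306.4 − 312.1| / 5.6 = 1.0179
Set Φ(δ − 2.326) = 0.75; then δ − 2.326 = Φ⁻¹(0.75) = 0.674, giving δ = 3.001.
(For δ > 0 the lower-tail rejection region contributes negligibly to power, so the one-term inversion is standard.)
δ = d·√n ⇒ n = (δ/d)² = (3.001 / 1.0179)² = 8.69.
Rounding up, n = 9.

n = 9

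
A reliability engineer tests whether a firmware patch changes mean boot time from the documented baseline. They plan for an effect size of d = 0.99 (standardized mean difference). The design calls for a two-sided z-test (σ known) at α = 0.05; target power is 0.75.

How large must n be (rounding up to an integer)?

Set Φ(δ − 1.960) = 0.75; then δ − 1.960 = Φ⁻¹(0.75) = 0.674, giving δ = 2.634.
(The Φ(−δ − z_{α/2}) term is vanishingly small for δ > 0 and is dropped in the standard sample-size formula.)
δ = d·√n ⇒ n = (δ/d)² = (2.634 / 0.99)² = 7.08.
Round up to the next whole unit.

n = 8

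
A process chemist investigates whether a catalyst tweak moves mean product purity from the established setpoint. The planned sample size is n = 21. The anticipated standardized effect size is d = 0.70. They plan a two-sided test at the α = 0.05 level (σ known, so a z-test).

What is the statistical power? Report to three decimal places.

Noncentrality parameter: δ = d·√n = 0.70 × √21 = 3.2078
Critical value for a two-sided test at α = 0.05: z_{α/2} = 1.960.
Power = Φ(δ − 1.960) + Φ(−δ − 1.960) = Φ(1.248) + Φ(-5.168) = 0.8940 + 0.0000 = 0.8940.

Power ≈ 0.894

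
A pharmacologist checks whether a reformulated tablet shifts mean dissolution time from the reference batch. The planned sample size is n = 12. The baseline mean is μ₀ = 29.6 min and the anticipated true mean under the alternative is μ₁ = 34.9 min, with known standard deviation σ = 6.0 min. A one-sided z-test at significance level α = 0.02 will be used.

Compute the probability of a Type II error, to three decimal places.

Standardized effect: d = |μ₁ − μ₀| / σ = |34.9 − 29.6| / 6.0 = 0.8833
Noncentrality parameter: δ = d·√n = 0.8833 × √12 = 3.0600
Critical value for a one-sided test at α = 0.02: z_α = 2.054.
Power = P(Z > 2.054 − δ) = Φ(1.006) = 0.8428.
Type II error: β = 1 − power = 1 − 0.8428 = 0.1572.

β ≈ 0.157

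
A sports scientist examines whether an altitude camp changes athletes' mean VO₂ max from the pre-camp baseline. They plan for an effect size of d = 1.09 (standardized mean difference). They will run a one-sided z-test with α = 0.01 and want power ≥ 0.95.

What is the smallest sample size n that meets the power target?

Set Φ(δ − 2.326) = 0.95; then δ − 2.326 = Φ⁻¹(0.95) = 1.645, giving δ = 3.971.
δ = d·√n ⇒ n = (δ/d)² = (3.971 / 1.09)² = 13.27.
Rounding up, n = 14.

n = 14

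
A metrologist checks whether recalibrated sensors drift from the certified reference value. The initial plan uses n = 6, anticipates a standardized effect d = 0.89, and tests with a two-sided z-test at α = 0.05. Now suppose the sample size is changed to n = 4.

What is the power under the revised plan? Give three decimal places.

Power ≈ 0.429

With n = 4: δ = d·√n = 0.89 × √4 = 1.7800. Critical value z_{0.025} = 1.960.
Revised power = Φ(δ − 1.960) + Φ(−δ − 1.960) = Φ(-0.180) + Φ(-3.740) = 0.4286 + 0.0001 = 0.4287.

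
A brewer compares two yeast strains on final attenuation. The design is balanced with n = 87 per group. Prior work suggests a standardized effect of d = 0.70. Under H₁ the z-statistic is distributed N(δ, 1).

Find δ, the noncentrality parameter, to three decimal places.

The noncentrality parameter scales effect size by the design's sample-size factor: δ = d·√(n/2) = 0.70 × √(87/2) = 4.6168

δ ≈ 4.617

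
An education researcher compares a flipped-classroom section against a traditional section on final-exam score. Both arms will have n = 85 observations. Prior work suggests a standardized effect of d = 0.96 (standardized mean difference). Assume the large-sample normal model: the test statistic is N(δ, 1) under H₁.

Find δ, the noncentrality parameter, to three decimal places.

The noncentrality parameter scales effect size by the design's sample-size factor: δ = d·√(n/2) = 0.96 × √(85/2) = 6.2584

δ ≈ 6.258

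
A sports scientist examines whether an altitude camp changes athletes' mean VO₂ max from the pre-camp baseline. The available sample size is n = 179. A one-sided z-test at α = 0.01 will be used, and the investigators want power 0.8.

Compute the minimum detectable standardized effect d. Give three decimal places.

Need Φ(δ − 2.326) = 0.8, so δ = 2.326 + 0.842 = 3.168.
δ = d·√n ⇒ d = δ/√n = 3.168/√179 = 0.2368.

d ≈ 0.237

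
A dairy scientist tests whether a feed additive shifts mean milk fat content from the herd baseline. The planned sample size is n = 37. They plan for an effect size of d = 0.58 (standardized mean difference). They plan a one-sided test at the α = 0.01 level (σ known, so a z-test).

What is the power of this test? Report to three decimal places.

Power ≈ 0.885

Noncentrality parameter: δ = d·√n = 0.58 × √37 = 3.5280
Critical value for a one-sided test at α = 0.01: z_α = 2.326.
Power = P(Z > 2.326 − δ) = Φ(1.202) = 0.8853.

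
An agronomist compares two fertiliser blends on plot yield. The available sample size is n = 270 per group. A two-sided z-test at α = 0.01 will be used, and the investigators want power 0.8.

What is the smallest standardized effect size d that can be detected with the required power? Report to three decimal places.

d ≈ 0.294

Need Φ(δ − 2.576) = 0.8, so δ = 2.576 + 0.842 = 3.417.
(The second rejection-region term Φ(−δ − z_{α/2}) is negligible and dropped.)
δ = d·√(n/2) ⇒ d = δ/√(n/2) = 3.417/√(270/2) = 0.2941.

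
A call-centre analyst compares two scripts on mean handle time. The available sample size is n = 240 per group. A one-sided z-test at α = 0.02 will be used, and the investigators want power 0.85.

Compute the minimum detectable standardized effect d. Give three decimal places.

Required noncentrality: δ = z_{0.02} + z_{0.15} = 2.054 + 1.036 = 3.090.
δ = d·√(n/2) ⇒ d = δ/√(n/2) = 3.090/√(240/2) = 0.2821.

d ≈ 0.282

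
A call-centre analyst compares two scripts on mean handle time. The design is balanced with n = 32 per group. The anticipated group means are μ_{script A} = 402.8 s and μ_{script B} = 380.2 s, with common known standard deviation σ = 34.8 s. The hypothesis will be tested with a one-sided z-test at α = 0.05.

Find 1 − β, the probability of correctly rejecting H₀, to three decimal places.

Power ≈ 0.830

Standardized effect: d = |μ_{script A} − μ_{script B}| / σ = |402.8 − 380.2| / 34.8 = 0.6494
Noncentrality parameter: δ = d·√(n/2) = 0.6494 × √(32/2) = 2.5977
Critical value for a one-sided test at α = 0.05: z_α = 1.645.
Power = Φ(δ − 1.645) = Φ(0.953) = 0.8297.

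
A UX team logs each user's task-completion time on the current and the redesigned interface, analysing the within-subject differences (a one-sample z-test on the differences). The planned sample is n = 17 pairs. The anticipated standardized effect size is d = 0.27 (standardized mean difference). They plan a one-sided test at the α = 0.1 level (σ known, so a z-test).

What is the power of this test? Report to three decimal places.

Power ≈ 0.433

Noncentrality parameter: δ = d·√n = 0.27 × √17 = 1.1132
Critical value for a one-sided test at α = 0.1: z_α = 1.282.
Power = Φ(δ − 1.282) = Φ(-0.168) = 0.4332.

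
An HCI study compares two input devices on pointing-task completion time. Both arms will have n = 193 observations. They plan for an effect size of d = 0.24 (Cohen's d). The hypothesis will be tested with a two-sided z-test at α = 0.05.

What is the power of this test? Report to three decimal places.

Power ≈ 0.655

Noncentrality parameter: δ = d·√(n/2) = 0.24 × √(193/2) = 2.3576
Two-sided α = 0.05 → critical value z_{0.025} = 1.960.
Power = Φ(δ − 1.960) + Φ(−δ − 1.960) = Φ(0.398) + Φ(-4.318) = 0.6546 + 0.0000 = 0.6546.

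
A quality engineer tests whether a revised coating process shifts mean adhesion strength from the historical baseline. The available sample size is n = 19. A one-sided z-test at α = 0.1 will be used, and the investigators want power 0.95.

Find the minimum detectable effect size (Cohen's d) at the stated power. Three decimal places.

Need Φ(δ − 1.282) = 0.95, so δ = 1.282 + 1.645 = 2.926.
δ = d·√n ⇒ d = δ/√n = 2.926/√19 = 0.6714.

d ≈ 0.671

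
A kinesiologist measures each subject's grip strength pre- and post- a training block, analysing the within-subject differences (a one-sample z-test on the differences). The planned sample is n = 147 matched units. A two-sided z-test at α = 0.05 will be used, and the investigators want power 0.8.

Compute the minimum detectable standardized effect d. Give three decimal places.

Required noncentrality: δ = z_{0.025} + z_{0.20} = 1.960 + 0.842 = 2.802.
(Lower-tail contribution to power is negligible for δ > 0.)
δ = d·√n ⇒ d = δ/√n = 2.802/√147 = 0.2311.

d ≈ 0.231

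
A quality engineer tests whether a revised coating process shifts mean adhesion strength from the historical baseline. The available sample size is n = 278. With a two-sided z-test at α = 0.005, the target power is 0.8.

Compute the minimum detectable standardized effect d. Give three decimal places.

d ≈ 0.219

Required noncentrality: δ = z_{0.0025} + z_{0.20} = 2.807 + 0.842 = 3.649.
(The second rejection-region term Φ(−δ − z_{α/2}) is negligible and dropped.)
δ = d·√n ⇒ d = δ/√n = 3.649/√278 = 0.2188.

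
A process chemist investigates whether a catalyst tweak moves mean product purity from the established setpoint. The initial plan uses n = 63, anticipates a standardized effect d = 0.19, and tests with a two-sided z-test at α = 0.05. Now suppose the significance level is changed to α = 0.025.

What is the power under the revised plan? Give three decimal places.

Power ≈ 0.232

δ = d·√n = 0.19 × √63 = 1.5081 (unchanged). New critical value: z_{0.0125} = 2.241.
Revised power = Φ(δ − 2.241) + Φ(−δ − 2.241) = Φ(-0.733) + Φ(-3.749) = 0.2317 + 0.0001 = 0.2318.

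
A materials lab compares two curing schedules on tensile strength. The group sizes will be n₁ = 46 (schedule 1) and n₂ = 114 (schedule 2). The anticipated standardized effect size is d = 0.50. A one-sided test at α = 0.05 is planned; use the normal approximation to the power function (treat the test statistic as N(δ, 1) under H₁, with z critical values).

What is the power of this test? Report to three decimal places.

Power ≈ 0.888

Noncentrality parameter: δ = d / √(1/n₁ + 1/n₂) = 0.50 / √(1/46 + 1/114) = 2.8625
Critical value for a one-sided test at α = 0.05: z_α = 1.645.
Power = P(Z > 1.645 − δ) = Φ(1.218) = 0.8883.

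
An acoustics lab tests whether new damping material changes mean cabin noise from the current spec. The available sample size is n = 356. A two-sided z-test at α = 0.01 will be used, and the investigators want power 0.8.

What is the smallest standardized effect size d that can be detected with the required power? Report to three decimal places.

d ≈ 0.181

Required noncentrality: δ = z_{0.005} + z_{0.20} = 2.576 + 0.842 = 3.417.
(Lower-tail contribution to power is negligible for δ > 0.)
δ = d·√n ⇒ d = δ/√n = 3.417/√356 = 0.1811.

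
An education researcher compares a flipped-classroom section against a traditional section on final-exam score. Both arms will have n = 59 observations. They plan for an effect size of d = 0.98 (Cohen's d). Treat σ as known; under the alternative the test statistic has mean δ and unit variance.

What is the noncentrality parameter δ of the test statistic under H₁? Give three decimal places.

δ = d·√(n/2) = 0.98 × √(59/2) = 5.3228

δ ≈ 5.323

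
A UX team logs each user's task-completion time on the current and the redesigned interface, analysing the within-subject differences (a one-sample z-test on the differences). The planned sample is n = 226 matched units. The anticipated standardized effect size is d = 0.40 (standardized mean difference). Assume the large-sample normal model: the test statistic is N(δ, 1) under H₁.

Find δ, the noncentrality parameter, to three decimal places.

δ ≈ 6.013

The noncentrality parameter scales effect size by the design's sample-size factor: δ = d·√n = 0.40 × √226 = 6.0133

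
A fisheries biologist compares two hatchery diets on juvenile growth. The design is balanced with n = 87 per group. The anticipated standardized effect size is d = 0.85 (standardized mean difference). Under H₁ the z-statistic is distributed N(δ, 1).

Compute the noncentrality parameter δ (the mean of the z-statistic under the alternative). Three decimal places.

δ = d·√(n/2) = 0.85 × √(87/2) = 5.6061

δ ≈ 5.606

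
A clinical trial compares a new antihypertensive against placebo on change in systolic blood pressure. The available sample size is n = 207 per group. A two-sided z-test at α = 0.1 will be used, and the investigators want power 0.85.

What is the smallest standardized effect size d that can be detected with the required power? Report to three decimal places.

d ≈ 0.264

Need Φ(δ − 1.645) = 0.85, so δ = 1.645 + 1.036 = 2.681.
(The second rejection-region term Φ(−δ − z_{α/2}) is negligible and dropped.)
δ = d·√(n/2) ⇒ d = δ/√(n/2) = 2.681/√(207/2) = 0.2636.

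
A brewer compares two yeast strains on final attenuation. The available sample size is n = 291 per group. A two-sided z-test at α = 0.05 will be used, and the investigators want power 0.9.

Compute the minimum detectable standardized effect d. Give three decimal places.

d ≈ 0.269

Need Φ(δ − 1.960) = 0.9, so δ = 1.960 + 1.282 = 3.242.
(Lower-tail contribution to power is negligible for δ > 0.)
δ = d·√(n/2) ⇒ d = δ/√(n/2) = 3.242/√(291/2) = 0.2687.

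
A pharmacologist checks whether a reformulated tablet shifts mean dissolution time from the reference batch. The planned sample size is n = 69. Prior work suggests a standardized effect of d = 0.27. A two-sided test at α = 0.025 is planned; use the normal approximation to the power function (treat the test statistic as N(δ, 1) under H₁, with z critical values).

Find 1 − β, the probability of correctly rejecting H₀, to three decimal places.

Power ≈ 0.501

Noncentrality parameter: δ = d·√n = 0.27 × √69 = 2.2428
Critical value for a two-sided test at α = 0.025: z_{α/2} = 2.241.
Power = Φ(δ − 2.241) + Φ(−δ − 2.241) = Φ(0.001) + Φ(-4.484) = 0.5006 + 0.0000 = 0.5006.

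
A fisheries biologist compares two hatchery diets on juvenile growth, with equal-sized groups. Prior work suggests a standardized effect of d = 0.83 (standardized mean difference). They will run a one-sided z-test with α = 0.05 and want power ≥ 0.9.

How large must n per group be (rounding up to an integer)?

Set Φ(δ − 1.645) = 0.9; then δ − 1.645 = Φ⁻¹(0.9) = 1.282, giving δ = 2.926.
δ = d·√(n/2) ⇒ n = 2(δ/d)² = 2 × (2.926 / 0.83)² = 24.86.
Rounding up, n = 25 per group.

n = 25 per group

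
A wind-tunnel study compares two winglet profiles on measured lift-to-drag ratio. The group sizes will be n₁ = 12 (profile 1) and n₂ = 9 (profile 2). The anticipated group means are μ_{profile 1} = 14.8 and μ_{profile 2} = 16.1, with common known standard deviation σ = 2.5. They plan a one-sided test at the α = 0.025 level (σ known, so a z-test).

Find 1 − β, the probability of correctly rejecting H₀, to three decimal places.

Power ≈ 0.217

Standardized effect: d = |μ_{profile 1} − μ_{profile 2}| / σ = |14.8 − 16.1| / 2.5 = 0.5200
Noncentrality parameter: δ = d / √(1/n₁ + 1/n₂) = 0.5200 / √(1/12 + 1/9) = 1.1792
One-sided α = 0.025 → critical value z_{0.025} = 1.960.
Power = P(Z > 1.960 − δ) = Φ(-0.781) = 0.2175.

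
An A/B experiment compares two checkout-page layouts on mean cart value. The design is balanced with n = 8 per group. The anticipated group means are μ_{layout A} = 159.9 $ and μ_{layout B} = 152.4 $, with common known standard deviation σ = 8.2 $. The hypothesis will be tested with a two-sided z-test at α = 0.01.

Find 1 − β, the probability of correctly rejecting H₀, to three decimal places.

Power ≈ 0.228

Standardized effect: d = |μ_{layout A} − μ_{layout B}| / σ = |159.9 − 152.4| / 8.2 = 0.9146
Noncentrality parameter: δ = d·√(n/2) = 0.9146 × √(8/2) = 1.8293
Two-sided α = 0.01 → critical value z_{0.005} = 2.576.
Power = Φ(δ − 2.576) + Φ(−δ − 2.576) = Φ(-0.747) + Φ(-4.405) = 0.2277 + 0.0000 = 0.2277.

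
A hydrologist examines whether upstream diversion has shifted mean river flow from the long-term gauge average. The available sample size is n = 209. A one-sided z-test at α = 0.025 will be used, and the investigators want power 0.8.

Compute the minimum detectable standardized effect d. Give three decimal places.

d ≈ 0.194

Required noncentrality: δ = z_{0.025} + z_{0.20} = 1.960 + 0.842 = 2.802.
δ = d·√n ⇒ d = δ/√n = 2.802/√209 = 0.1938.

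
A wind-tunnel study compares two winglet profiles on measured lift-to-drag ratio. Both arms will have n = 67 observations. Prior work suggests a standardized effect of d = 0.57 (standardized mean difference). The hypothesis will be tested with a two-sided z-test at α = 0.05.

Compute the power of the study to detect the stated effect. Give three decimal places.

Power ≈ 0.910

Noncentrality parameter: δ = d·√(n/2) = 0.57 × √(67/2) = 3.2991
Critical value for a two-sided test at α = 0.05: z_{α/2} = 1.960.
Power = Φ(δ − 1.960) + Φ(−δ − 1.960) = Φ(1.339) + Φ(-5.259) = 0.9097 + 0.0000 = 0.9097.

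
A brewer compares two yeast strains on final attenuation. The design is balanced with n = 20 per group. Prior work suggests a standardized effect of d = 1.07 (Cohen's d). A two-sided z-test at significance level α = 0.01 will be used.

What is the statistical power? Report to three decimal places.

Power ≈ 0.790

Noncentrality parameter: δ = d·√(n/2) = 1.07 × √(20/2) = 3.3836
Two-sided α = 0.01 → critical value z_{0.005} = 2.576.
Power = Φ(δ − 2.576) + Φ(−δ − 2.576) = Φ(0.808) + Φ(-5.959) = 0.7904 + 0.0000 = 0.7904.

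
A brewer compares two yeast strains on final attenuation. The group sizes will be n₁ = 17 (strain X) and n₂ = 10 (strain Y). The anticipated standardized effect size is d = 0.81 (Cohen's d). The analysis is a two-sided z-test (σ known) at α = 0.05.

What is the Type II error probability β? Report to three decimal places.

Noncentrality parameter: δ = d / √(1/n₁ + 1/n₂) = 0.81 / √(1/17 + 1/10) = 2.0325
Two-sided α = 0.05 → critical value z_{0.025} = 1.960.
Power = Φ(δ − 1.960) + Φ(−δ − 1.960) = Φ(0.073) + Φ(-3.992) = 0.5289 + 0.0000 = 0.5289.
Type II error: β = 1 − power = 1 − 0.5289 = 0.4711.

β ≈ 0.471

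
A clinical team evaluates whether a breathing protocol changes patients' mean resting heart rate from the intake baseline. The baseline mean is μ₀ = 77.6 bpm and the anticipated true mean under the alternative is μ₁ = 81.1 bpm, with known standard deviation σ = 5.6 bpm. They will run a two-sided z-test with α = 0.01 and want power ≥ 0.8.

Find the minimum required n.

n = 30

Standardized effect: d = |μ₁ − μ₀| / σ = |81.1 − 77.6| / 5.6 = 0.6250
Set Φ(δ − 2.576) = 0.8; then δ − 2.576 = Φ⁻¹(0.8) = 0.842, giving δ = 3.417.
(Ignoring the negligible lower-tail rejection probability gives the usual closed-form inversion.)
δ = d·√n ⇒ n = (δ/d)² = (3.417 / 0.6250)² = 29.90.
Round up to the next whole unit.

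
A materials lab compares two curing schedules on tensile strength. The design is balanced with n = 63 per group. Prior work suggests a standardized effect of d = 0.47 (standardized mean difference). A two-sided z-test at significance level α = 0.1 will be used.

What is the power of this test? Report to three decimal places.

Noncentrality parameter: δ = d·√(n/2) = 0.47 × √(63/2) = 2.6379
Two-sided α = 0.1 → critical value z_{0.05} = 1.645.
Power = Φ(δ − 1.645) + Φ(−δ − 1.645) = Φ(0.993) + Φ(-4.283) = 0.8396 + 0.0000 = 0.8397.

Power ≈ 0.840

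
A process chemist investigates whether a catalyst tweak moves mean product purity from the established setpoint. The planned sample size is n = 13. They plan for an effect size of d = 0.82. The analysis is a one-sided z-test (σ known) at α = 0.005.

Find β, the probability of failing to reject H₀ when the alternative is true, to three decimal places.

β ≈ 0.352

Noncentrality parameter: δ = d·√n = 0.82 × √13 = 2.9566
Critical value for a one-sided test at α = 0.005: z_α = 2.576.
Power = P(Z > 2.576 − δ) = Φ(0.381) = 0.6483.
Type II error: β = 1 − power = 1 − 0.6483 = 0.3517.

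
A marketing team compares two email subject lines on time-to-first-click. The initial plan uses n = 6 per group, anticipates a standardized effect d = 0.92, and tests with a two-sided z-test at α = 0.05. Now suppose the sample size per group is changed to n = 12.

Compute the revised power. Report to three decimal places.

With n = 12 per group: δ = d·√(n/2) = 0.92 × √(12/2) = 2.2535. Critical value z_{0.025} = 1.960.
Revised power = Φ(δ − 1.960) + Φ(−δ − 1.960) = Φ(0.294) + Φ(-4.213) = 0.6155 + 0.0000 = 0.6155.

Power ≈ 0.615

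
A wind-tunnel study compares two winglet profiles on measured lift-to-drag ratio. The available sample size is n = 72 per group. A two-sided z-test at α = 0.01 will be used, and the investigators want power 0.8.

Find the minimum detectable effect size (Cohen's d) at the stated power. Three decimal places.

d ≈ 0.570

Required noncentrality: δ = z_{0.005} + z_{0.20} = 2.576 + 0.842 = 3.417.
(The second rejection-region term Φ(−δ − z_{α/2}) is negligible and dropped.)
δ = d·√(n/2) ⇒ d = δ/√(n/2) = 3.417/√(72/2) = 0.5696.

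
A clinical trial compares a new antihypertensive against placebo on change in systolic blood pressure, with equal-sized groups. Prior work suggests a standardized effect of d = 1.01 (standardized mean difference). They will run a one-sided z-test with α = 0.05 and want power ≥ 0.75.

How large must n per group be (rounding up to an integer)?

For power 0.75 need Φ(δ − z_{0.05}) = 0.75, so δ = z_{0.05} + z_{0.25} = 1.645 + 0.674 = 2.319.
δ = d·√(n/2) ⇒ n = 2(δ/d)² = 2 × (2.319 / 1.01)² = 10.55.
Round up to the next whole unit.

n = 11 per group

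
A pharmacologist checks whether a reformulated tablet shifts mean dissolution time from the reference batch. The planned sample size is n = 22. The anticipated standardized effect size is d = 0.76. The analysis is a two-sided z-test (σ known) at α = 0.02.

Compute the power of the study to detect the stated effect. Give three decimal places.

Noncentrality parameter: δ = d·√n = 0.76 × √22 = 3.5647
Two-sided α = 0.02 → critical value z_{0.01} = 2.326.
Power = Φ(δ − 2.326) + Φ(−δ − 2.326) = Φ(1.238) + Φ(-5.891) = 0.8922 + 0.0000 = 0.8922.

Power ≈ 0.892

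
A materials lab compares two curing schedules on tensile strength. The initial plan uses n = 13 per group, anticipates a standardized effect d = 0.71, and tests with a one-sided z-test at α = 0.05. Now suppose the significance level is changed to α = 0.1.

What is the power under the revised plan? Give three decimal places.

Power ≈ 0.701

δ = d·√(n/2) = 0.71 × √(13/2) = 1.8102 (unchanged). New critical value: z_{0.1} = 1.282.
Revised power = Φ(δ − 1.282) = Φ(0.529) = 0.7015.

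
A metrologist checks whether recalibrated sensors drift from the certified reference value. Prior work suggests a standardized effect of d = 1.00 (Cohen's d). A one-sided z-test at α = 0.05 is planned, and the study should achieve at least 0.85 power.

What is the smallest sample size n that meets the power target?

For power 0.85 need Φ(δ − z_{0.05}) = 0.85, so δ = z_{0.05} + z_{0.15} = 1.645 + 1.036 = 2.681.
δ = d·√n ⇒ n = (δ/d)² = (2.681 / 1.00)² = 7.19.
Round up to the next whole unit.

n = 8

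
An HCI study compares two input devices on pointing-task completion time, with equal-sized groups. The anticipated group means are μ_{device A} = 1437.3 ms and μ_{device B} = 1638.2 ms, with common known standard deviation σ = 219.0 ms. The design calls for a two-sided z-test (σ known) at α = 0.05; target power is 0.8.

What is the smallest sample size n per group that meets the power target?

n = 19 per group

Standardized effect: d = |μ_{device A} − μ_{device B}| / σ = |1437.3 − 1638.2| / 219.0 = 0.9174
For power 0.8 need Φ(δ − z_{0.025}) = 0.8, so δ = z_{0.025} + z_{0.20} = 1.960 + 0.842 = 2.802.
(The Φ(−δ − z_{α/2}) term is vanishingly small for δ > 0 and is dropped in the standard sample-size formula.)
δ = d·√(n/2) ⇒ n = 2(δ/d)² = 2 × (2.802 / 0.9174)² = 18.65.
Rounding up, n = 19 per group.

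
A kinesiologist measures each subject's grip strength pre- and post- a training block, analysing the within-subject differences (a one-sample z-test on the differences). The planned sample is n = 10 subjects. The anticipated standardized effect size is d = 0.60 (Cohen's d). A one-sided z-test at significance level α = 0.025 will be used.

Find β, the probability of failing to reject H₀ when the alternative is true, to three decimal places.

β ≈ 0.525

Noncentrality parameter: δ = d·√n = 0.60 × √10 = 1.8974
Critical value for a one-sided test at α = 0.025: z_α = 1.960.
Power = P(Z > 1.960 − δ) = Φ(-0.063) = 0.4750.
Type II error: β = 1 − power = 1 − 0.4750 = 0.5250.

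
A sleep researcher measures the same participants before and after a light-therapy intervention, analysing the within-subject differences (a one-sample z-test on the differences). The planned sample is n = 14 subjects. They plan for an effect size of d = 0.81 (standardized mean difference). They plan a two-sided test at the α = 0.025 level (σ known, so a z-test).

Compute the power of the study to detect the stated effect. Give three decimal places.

Noncentrality parameter: δ = d·√n = 0.81 × √14 = 3.0307
Two-sided α = 0.025 → critical value z_{0.0125} = 2.241.
Power = Φ(δ − 2.241) + Φ(−δ − 2.241) = Φ(0.789) + Φ(-5.272) = 0.7850 + 0.0000 = 0.7850.

Power ≈ 0.785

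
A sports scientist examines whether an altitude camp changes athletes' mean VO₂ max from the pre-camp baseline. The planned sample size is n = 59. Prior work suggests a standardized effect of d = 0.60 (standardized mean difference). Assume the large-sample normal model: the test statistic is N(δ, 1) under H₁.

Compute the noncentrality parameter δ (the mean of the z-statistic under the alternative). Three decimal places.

δ ≈ 4.609

The noncentrality parameter scales effect size by the design's sample-size factor: δ = d·√n = 0.60 × √59 = 4.6087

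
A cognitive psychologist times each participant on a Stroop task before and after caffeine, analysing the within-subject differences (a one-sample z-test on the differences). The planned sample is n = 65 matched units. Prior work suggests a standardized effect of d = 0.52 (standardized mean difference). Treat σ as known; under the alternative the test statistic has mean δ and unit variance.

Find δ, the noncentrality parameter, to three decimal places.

δ ≈ 4.192

The noncentrality parameter scales effect size by the design's sample-size factor: δ = d·√n = 0.52 × √65 = 4.1924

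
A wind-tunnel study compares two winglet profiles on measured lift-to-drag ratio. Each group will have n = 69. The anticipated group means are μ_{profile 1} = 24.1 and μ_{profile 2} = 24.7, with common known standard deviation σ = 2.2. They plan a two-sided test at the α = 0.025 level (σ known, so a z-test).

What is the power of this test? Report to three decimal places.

Power ≈ 0.261

Standardized effect: d = |μ_{profile 1} − μ_{profile 2}| / σ = |24.1 − 24.7| / 2.2 = 0.2727
Noncentrality parameter: δ = d·√(n/2) = 0.2727 × √(69/2) = 1.6019
Two-sided α = 0.025 → critical value z_{0.0125} = 2.241.
Power = Φ(δ − 2.241) + Φ(−δ − 2.241) = Φ(-0.639) + Φ(-3.843) = 0.2613 + 0.0001 = 0.2613.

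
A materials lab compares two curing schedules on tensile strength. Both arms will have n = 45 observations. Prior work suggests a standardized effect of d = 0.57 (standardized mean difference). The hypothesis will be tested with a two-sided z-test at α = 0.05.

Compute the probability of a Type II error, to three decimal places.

β ≈ 0.229

Noncentrality parameter: δ = d·√(n/2) = 0.57 × √(45/2) = 2.7037
Two-sided α = 0.05 → critical value z_{0.025} = 1.960.
Power = Φ(δ − 1.960) + Φ(−δ − 1.960) = Φ(0.744) + Φ(-4.664) = 0.7715 + 0.0000 = 0.7715.
Type II error: β = 1 − power = 1 − 0.7715 = 0.2285.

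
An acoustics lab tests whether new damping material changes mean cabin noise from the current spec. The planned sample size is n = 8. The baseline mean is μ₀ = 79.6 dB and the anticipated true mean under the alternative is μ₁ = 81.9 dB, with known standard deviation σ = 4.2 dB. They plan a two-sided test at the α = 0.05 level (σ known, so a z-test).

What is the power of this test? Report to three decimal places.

Power ≈ 0.341

Standardized effect: d = |μ₁ − μ₀| / σ = |81.9 − 79.6| / 4.2 = 0.5476
Noncentrality parameter: δ = d·√n = 0.5476 × √8 = 1.5489
Critical value for a two-sided test at α = 0.05: z_{α/2} = 1.960.
Power = Φ(δ − 1.960) + Φ(−δ − 1.960) = Φ(-0.411) + Φ(-3.509) = 0.3405 + 0.0002 = 0.3407.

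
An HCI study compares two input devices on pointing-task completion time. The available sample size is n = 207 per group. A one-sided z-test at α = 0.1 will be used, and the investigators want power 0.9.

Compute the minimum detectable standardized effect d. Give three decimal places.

d ≈ 0.252

Required noncentrality: δ = z_{0.1} + z_{0.10} = 1.282 + 1.282 = 2.563.
δ = d·√(n/2) ⇒ d = δ/√(n/2) = 2.563/√(207/2) = 0.2519.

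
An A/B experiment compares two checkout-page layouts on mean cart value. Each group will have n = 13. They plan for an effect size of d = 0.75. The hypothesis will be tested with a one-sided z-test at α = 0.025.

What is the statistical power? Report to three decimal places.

Power ≈ 0.481

Noncentrality parameter: δ = d·√(n/2) = 0.75 × √(13/2) = 1.9121
One-sided α = 0.025 → critical value z_{0.025} = 1.960.
Power = P(Z > 1.960 − δ) = Φ(-0.048) = 0.4809.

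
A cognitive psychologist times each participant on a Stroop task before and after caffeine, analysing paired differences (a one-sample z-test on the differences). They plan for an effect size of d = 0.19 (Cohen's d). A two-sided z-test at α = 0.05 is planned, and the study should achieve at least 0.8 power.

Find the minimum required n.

n = 218

Set Φ(δ − 1.960) = 0.8; then δ − 1.960 = Φ⁻¹(0.8) = 0.842, giving δ = 2.802.
(For δ > 0 the lower-tail rejection region contributes negligibly to power, so the one-term inversion is standard.)
δ = d·√n ⇒ n = (δ/d)² = (2.802 / 0.19)² = 217.42.
Rounding up, n = 218.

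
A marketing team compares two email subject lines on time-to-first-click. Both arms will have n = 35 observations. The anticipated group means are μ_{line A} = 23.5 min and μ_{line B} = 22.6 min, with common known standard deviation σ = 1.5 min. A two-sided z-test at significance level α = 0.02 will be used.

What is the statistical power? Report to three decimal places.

Power ≈ 0.573

Standardized effect: d = |μ_{line A} − μ_{line B}| / σ = |23.5 − 22.6| / 1.5 = 0.6000
Noncentrality parameter: δ = d·√(n/2) = 0.6000 × √(35/2) = 2.5100
Critical value for a two-sided test at α = 0.02: z_{α/2} = 2.326.
Power = Φ(δ − 2.326) + Φ(−δ − 2.326) = Φ(0.184) + Φ(-4.836) = 0.5728 + 0.0000 = 0.5728.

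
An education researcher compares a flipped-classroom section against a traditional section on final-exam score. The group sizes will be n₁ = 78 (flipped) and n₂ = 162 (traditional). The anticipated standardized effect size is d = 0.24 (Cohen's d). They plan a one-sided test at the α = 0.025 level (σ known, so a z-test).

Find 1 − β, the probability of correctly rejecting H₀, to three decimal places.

Power ≈ 0.414

Noncentrality parameter: λ = d / √(1/n₁ + 1/n₂) = 0.24 / √(1/78 + 1/162) = 1.7414
One-sided α = 0.025 → critical value z_{0.025} = 1.960.
Power = Φ(λ − 1.960) = Φ(-0.219) = 0.4135.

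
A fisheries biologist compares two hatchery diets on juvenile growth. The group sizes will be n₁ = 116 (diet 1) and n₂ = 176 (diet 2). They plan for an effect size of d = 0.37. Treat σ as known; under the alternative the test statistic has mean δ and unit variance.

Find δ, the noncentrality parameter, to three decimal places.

δ ≈ 3.094

The noncentrality parameter scales effect size by the design's sample-size factor: δ = d / √(1/n₁ + 1/n₂) = 0.37 / √(1/116 + 1/176) = 3.0938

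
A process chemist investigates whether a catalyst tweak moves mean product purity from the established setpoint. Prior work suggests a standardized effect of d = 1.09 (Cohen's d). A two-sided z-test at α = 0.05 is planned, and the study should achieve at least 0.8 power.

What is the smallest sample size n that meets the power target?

n = 7

Set Φ(δ − 1.960) = 0.8; then δ − 1.960 = Φ⁻¹(0.8) = 0.842, giving δ = 2.802.
(Ignoring the negligible lower-tail rejection probability gives the usual closed-form inversion.)
δ = d·√n ⇒ n = (δ/d)² = (2.802 / 1.09)² = 6.61.
Round up to the next whole unit.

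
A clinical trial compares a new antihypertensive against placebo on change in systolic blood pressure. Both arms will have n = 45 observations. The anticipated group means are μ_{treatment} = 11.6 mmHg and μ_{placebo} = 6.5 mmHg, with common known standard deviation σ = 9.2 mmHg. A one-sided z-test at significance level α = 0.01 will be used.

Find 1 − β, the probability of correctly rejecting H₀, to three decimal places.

Power ≈ 0.619

Standardized effect: d = |μ_{treatment} − μ_{placebo}| / σ = |11.6 − 6.5| / 9.2 = 0.5543
Noncentrality parameter: δ = d·√(n/2) = 0.5543 × √(45/2) = 2.6295
One-sided α = 0.01 → critical value z_{0.01} = 2.326.
Power = P(Z > 2.326 − δ) = Φ(0.303) = 0.6191.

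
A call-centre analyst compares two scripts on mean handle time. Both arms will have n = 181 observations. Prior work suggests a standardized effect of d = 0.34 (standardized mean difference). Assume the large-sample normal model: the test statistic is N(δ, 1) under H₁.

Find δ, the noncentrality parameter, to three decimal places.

The noncentrality parameter scales effect size by the design's sample-size factor: δ = d·√(n/2) = 0.34 × √(181/2) = 3.2345

δ ≈ 3.234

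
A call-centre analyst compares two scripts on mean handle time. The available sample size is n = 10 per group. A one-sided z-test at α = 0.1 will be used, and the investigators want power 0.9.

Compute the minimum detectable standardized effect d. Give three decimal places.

d ≈ 1.146

Need Φ(δ − 1.282) = 0.9, so δ = 1.282 + 1.282 = 2.563.
δ = d·√(n/2) ⇒ d = δ/√(n/2) = 2.563/√(10/2) = 1.1463.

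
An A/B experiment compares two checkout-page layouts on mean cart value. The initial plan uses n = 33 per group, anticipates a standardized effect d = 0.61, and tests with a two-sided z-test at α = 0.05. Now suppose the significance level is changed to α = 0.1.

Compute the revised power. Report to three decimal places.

Power ≈ 0.798

δ = d·√(n/2) = 0.61 × √(33/2) = 2.4778 (unchanged). New critical value: z_{0.05} = 1.645.
Revised power = Φ(δ − 1.645) + Φ(−δ − 1.645) = Φ(0.833) + Φ(-4.123) = 0.7976 + 0.0000 = 0.7976.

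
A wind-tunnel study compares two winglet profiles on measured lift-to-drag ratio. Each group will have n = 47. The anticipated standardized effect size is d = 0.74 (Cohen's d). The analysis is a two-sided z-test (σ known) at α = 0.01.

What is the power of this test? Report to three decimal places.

Noncentrality parameter: δ = d·√(n/2) = 0.74 × √(47/2) = 3.5873
Two-sided α = 0.01 → critical value z_{0.005} = 2.576.
Power = Φ(δ − 2.576) + Φ(−δ − 2.576) = Φ(1.011) + Φ(-6.163) = 0.8441 + 0.0000 = 0.8441.

Power ≈ 0.844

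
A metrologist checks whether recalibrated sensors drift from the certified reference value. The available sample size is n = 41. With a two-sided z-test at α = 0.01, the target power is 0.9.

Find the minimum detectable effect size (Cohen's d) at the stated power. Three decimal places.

d ≈ 0.602

Need Φ(δ − 2.576) = 0.9, so δ = 2.576 + 1.282 = 3.857.
(The second rejection-region term Φ(−δ − z_{α/2}) is negligible and dropped.)
δ = d·√n ⇒ d = δ/√n = 3.857/√41 = 0.6024.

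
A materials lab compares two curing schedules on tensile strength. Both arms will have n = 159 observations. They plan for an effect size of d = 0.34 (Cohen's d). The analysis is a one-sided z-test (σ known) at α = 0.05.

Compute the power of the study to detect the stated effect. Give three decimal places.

Power ≈ 0.917

Noncentrality parameter: δ = d·√(n/2) = 0.34 × √(159/2) = 3.0315
One-sided α = 0.05 → critical value z_{0.05} = 1.645.
Power = Φ(δ − 1.645) = Φ(1.387) = 0.9172.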